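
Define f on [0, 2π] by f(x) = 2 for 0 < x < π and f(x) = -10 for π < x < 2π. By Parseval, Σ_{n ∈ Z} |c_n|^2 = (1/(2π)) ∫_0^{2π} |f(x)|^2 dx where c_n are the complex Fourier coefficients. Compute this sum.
Σ |c_n|^2 = 52

Parseval equates the L^2 energy of f (normalised by 1/(2π)) with the ℓ^2 sum of its Fourier coefficients: (1/(2π)) ∫_0^{2π} |f|^2 = Σ |c_n|^2.
Compute the left side: (1/(2π)) [∫_0^π 2^2 dx + ∫_π^{2π} (-10)^2 dx] = (1/(2π)) · (4π + 100π) = (4 + 100)/2 = 52.
So Σ_{n ∈ Z} |c_n|^2 = 52.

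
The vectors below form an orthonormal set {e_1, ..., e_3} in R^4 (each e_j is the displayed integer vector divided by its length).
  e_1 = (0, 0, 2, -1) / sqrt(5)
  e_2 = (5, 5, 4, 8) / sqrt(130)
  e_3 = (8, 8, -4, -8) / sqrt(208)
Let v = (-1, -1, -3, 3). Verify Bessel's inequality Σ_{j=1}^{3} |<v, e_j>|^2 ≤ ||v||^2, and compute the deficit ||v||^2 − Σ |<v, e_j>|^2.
Σ |<v, e_j>|^2 = 20; ||v||^2 = 20; deficit = 0

Write each e_j = u_j / sqrt(<u_j, u_j>) where u_j is the displayed integer vector. Then <v, e_j> = <v, u_j> / sqrt(<u_j, u_j>), so |<v, e_j>|^2 = <v, u_j>^2 / <u_j, u_j>.
Coefficients: <v, e_1> = -9/sqrt(5), <v, e_2> = 2/sqrt(130), <v, e_3> = -28/sqrt(208).
Square and sum: Σ |<v, e_j>|^2 = 20.
Compute ||v||^2 = v·v = 20.
Deficit = 20 − 20 = 0 ≥ 0, confirming Bessel's inequality. (The deficit equals ||v − Σ <v,e_j> e_j||^2, the squared distance from v to span{e_j}.)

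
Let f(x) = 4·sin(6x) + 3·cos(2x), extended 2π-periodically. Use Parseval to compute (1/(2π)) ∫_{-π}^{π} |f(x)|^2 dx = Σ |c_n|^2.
Σ |c_n|^2 = 25/2

Expand |f|^2 and use orthogonality of {sin(nx), cos(mx)} on [-π, π]:
  ∫_{-π}^{π} sin(nx)^2 dx = π, ∫ cos(mx)^2 dx = π, and cross terms integrate to 0.
So ∫_{-π}^{π} f(x)^2 dx = 4^2 · π + 3^2 · π = (16 + 9)π.
Divide by 2π: (16 + 9)/2 = 25/2.
By Parseval, this equals Σ |c_n|^2.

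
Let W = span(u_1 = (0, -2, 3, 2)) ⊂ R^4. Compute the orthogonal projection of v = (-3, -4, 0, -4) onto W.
proj_W(v) = (0, 0, 0, 0)

Set up U = [u_1 | ... | u_1] ∈ R^(4×1). The projector onto W = col(U) is P = U (U^T U)^(-1) U^T.
Compute U^T U =
  [17],
and U^T v = (0).
Solve U^T U · c = U^T v for the coefficients: c = (0). The projection is proj_W(v) = U c.
Check: (v - proj_W(v)) · u_1 = 0  (should be 0).
Result: proj_W(v) = (0, 0, 0, 0).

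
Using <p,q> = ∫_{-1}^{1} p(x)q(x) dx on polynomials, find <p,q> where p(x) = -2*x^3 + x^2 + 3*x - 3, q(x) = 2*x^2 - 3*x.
<p,q> = -34/5

Expand the product: p(x)·q(x) = -4*x^5 + 8*x^4 + 3*x^3 - 15*x^2 + 9*x.
∫_{-1}^{1} of each monomial x^k gives [2/(k+1) if k even, 0 if k odd]. Integrating term-by-term (or equivalently evaluating the antiderivative F(x) = -2*x^6/3 + 8*x^5/5 + 3*x^4/4 - 5*x^3 + 9*x^2/2 at the endpoints):
  F(1) − F(−1) = 71/60 − (479/60) = -34/5.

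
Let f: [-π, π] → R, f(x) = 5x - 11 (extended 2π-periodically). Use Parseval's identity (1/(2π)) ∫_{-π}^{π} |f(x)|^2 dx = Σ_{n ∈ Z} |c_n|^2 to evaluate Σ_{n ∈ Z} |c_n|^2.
Σ |c_n|^2 = 25π^2/3 + 121

Expand and integrate term by term over [-π, π]:
  ∫ (5x)^2 dx = 25·(2π^3/3); ∫ 2·5·(-11)·x dx = 0 (odd integrand); ∫ (-11)^2 dx = 121·2π.
So (1/(2π)) ∫_{-π}^{π} (5x - 11)^2 dx = 25π^2/3 + 121 = 25π^2/3 + 121.
Parseval ⇒ Σ |c_n|^2 = 25π^2/3 + 121.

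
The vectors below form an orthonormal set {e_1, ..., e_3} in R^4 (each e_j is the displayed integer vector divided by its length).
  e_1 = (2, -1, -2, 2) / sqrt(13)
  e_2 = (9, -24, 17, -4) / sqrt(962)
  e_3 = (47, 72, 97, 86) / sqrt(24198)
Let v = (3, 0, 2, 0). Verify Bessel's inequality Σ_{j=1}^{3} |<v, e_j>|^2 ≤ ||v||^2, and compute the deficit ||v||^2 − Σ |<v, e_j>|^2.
Σ |<v, e_j>|^2 = 2882/327; ||v||^2 = 13; deficit = 1369/327

Write each e_j = u_j / sqrt(<u_j, u_j>) where u_j is the displayed integer vector. Then <v, e_j> = <v, u_j> / sqrt(<u_j, u_j>), so |<v, e_j>|^2 = <v, u_j>^2 / <u_j, u_j>.
Coefficients: <v, e_1> = 2/sqrt(13), <v, e_2> = 61/sqrt(962), <v, e_3> = 335/sqrt(24198).
Square and sum: Σ |<v, e_j>|^2 = 2882/327.
Compute ||v||^2 = v·v = 13.
Deficit = 13 − 2882/327 = 1369/327 ≥ 0, confirming Bessel's inequality. (The deficit equals ||v − Σ <v,e_j> e_j||^2, the squared distance from v to span{e_j}.)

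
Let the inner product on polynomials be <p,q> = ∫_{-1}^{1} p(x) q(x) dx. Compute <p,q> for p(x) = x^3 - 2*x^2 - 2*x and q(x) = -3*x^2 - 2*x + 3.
<p,q> = 4/15

Expand the product: p(x)·q(x) = -3*x^5 + 4*x^4 + 13*x^3 - 2*x^2 - 6*x.
∫_{-1}^{1} of each monomial x^k gives [2/(k+1) if k even, 0 if k odd]. Integrating term-by-term (or equivalently evaluating the antiderivative F(x) = -x^6/2 + 4*x^5/5 + 13*x^4/4 - 2*x^3/3 - 3*x^2 at the endpoints):
  F(1) − F(−1) = -7/60 − (-23/60) = 4/15.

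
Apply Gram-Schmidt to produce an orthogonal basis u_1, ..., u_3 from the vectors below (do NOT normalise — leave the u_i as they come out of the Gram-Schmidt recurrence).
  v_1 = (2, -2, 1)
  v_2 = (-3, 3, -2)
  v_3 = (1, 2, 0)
Orthogonal basis:
  u_1 = (2, -2, 1)
  u_2 = (1/9, -1/9, -4/9)
  u_3 = (3/2, 3/2, 0)

Apply the Gram-Schmidt recurrence
  u_1 = v_1
  u_i = v_i − Σ_{j<i} ((v_i · u_j) / (u_j · u_j)) · u_j.

Step by step this gives:
  u_1 = (2, -2, 1)
  u_2 = (1/9, -1/9, -4/9)
  u_3 = (3/2, 3/2, 0)

Orthogonality check:
  u_2 · u_1 = 0 (should be 0)
  u_3 · u_1 = 0 (should be 0)
  u_3 · u_2 = 0 (should be 0)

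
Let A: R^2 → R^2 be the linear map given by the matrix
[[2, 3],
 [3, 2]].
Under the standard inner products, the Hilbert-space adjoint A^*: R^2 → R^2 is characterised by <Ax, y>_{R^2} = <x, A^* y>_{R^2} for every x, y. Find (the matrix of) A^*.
A^* = A^T =
[[2, 3],
 [3, 2]]

For real matrices with standard dot products, the defining identity <Ax, y> = <x, A^* y> gives (Ax)^T y = x^T (A^*) y, i.e. x^T A^T y = x^T (A^*) y. Since this holds for all x, y, we must have A^* = A^T. Therefore
A^* =
[[2, 3],
 [3, 2]].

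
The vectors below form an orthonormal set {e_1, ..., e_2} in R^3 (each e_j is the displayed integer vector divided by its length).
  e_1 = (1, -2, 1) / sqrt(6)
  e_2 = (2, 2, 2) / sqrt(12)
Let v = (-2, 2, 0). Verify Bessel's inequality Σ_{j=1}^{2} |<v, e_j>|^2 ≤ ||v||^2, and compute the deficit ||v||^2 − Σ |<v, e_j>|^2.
Σ |<v, e_j>|^2 = 6; ||v||^2 = 8; deficit = 2

Write each e_j = u_j / sqrt(<u_j, u_j>) where u_j is the displayed integer vector. Then <v, e_j> = <v, u_j> / sqrt(<u_j, u_j>), so |<v, e_j>|^2 = <v, u_j>^2 / <u_j, u_j>.
Coefficients: <v, e_1> = -6/sqrt(6), <v, e_2> = 0/sqrt(12).
Square and sum: Σ |<v, e_j>|^2 = 6.
Compute ||v||^2 = v·v = 8.
Deficit = 8 − 6 = 2 ≥ 0, confirming Bessel's inequality. (The deficit equals ||v − Σ <v,e_j> e_j||^2, the squared distance from v to span{e_j}.)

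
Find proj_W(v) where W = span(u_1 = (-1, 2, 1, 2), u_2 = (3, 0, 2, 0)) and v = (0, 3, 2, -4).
proj_W(v) = (116/129, 8/129, 28/43, 8/129)

Set up U = [u_1 | ... | u_2] ∈ R^(4×2). The projector onto W = col(U) is P = U (U^T U)^(-1) U^T.
Compute U^T U =
  [10, -1]
  [-1, 13],
and U^T v = (0, 4).
Solve U^T U · c = U^T v for the coefficients: c = (4/129, 40/129). The projection is proj_W(v) = U c.
Check: (v - proj_W(v)) · u_1 = 0  (should be 0).
Check: (v - proj_W(v)) · u_2 = 0  (should be 0).
Result: proj_W(v) = (116/129, 8/129, 28/43, 8/129).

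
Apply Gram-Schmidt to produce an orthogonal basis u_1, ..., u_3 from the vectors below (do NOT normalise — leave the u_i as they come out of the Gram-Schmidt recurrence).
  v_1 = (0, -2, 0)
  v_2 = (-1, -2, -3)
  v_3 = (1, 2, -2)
Orthogonal basis:
  u_1 = (0, -2, 0)
  u_2 = (-1, 0, -3)
  u_3 = (3/2, 0, -1/2)

Apply the Gram-Schmidt recurrence
  u_1 = v_1
  u_i = v_i − Σ_{j<i} ((v_i · u_j) / (u_j · u_j)) · u_j.

Step by step this gives:
  u_1 = (0, -2, 0)
  u_2 = (-1, 0, -3)
  u_3 = (3/2, 0, -1/2)

Orthogonality check:
  u_2 · u_1 = 0 (should be 0)
  u_3 · u_1 = 0 (should be 0)
  u_3 · u_2 = 0 (should be 0)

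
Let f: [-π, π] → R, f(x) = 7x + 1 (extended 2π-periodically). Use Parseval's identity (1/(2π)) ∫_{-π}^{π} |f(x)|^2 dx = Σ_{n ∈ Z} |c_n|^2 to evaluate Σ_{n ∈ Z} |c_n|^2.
Σ |c_n|^2 = 49π^2/3 + 1

Expand and integrate term by term over [-π, π]:
  ∫ (7x)^2 dx = 49·(2π^3/3); ∫ 2·7·(1)·x dx = 0 (odd integrand); ∫ 1^2 dx = 1·2π.
So (1/(2π)) ∫_{-π}^{π} (7x + 1)^2 dx = 49π^2/3 + 1 = 49π^2/3 + 1.
Parseval ⇒ Σ |c_n|^2 = 49π^2/3 + 1.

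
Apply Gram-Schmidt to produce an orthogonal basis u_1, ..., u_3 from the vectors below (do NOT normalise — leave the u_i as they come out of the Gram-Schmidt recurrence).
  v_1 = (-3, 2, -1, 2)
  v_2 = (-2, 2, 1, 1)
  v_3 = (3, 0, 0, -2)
Orthogonal basis:
  u_1 = (-3, 2, -1, 2)
  u_2 = (-1/6, 7/9, 29/18, -2/9)
  u_3 = (49/59, 86/59, -41/59, -33/59)

Apply the Gram-Schmidt recurrence
  u_1 = v_1
  u_i = v_i − Σ_{j<i} ((v_i · u_j) / (u_j · u_j)) · u_j.

Step by step this gives:
  u_1 = (-3, 2, -1, 2)
  u_2 = (-1/6, 7/9, 29/18, -2/9)
  u_3 = (49/59, 86/59, -41/59, -33/59)

Orthogonality check:
  u_2 · u_1 = 0 (should be 0)
  u_3 · u_1 = 0 (should be 0)
  u_3 · u_2 = 0 (should be 0)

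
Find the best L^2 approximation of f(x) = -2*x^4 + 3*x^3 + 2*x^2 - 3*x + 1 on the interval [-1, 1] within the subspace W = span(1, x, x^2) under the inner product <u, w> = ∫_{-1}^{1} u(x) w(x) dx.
g(x) = 2*x^2/7 - 6*x/5 + 41/35

The best approximation g ∈ W is the orthogonal projection of f onto W. Writing g = a_0 + a_1 x + a_2 x^2, the coefficients solve the normal equations G · a = b where
  G_{ij} = <φ_i, φ_j> and b_i = <f, φ_i>, with φ_0 = 1, φ_1 = x, φ_2 = x^2.
G =
  [2, 0, 2/3]
  [0, 2/3, 0]
  [2/3, 0, 2/5],
b = (38/15, -4/5, 94/105).
Solving gives a_0 = 41/35, a_1 = -6/5, a_2 = 2/7, so
  g(x) = 2*x^2/7 - 6*x/5 + 41/35.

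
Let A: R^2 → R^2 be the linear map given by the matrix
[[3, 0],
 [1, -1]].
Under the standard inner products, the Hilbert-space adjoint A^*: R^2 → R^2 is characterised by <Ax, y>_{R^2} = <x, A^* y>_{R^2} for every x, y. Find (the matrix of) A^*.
A^* = A^T =
[[3, 1],
 [0, -1]]

For real matrices with standard dot products, the defining identity <Ax, y> = <x, A^* y> gives (Ax)^T y = x^T (A^*) y, i.e. x^T A^T y = x^T (A^*) y. Since this holds for all x, y, we must have A^* = A^T. Therefore
A^* =
[[3, 1],
 [0, -1]].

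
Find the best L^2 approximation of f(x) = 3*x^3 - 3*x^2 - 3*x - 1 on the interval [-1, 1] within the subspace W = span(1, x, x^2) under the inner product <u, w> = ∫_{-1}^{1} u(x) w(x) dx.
g(x) = -3*x^2 - 6*x/5 - 1

The best approximation g ∈ W is the orthogonal projection of f onto W. Writing g = a_0 + a_1 x + a_2 x^2, the coefficients solve the normal equations G · a = b where
  G_{ij} = <φ_i, φ_j> and b_i = <f, φ_i>, with φ_0 = 1, φ_1 = x, φ_2 = x^2.
G =
  [2, 0, 2/3]
  [0, 2/3, 0]
  [2/3, 0, 2/5],
b = (-4, -4/5, -28/15).
Solving gives a_0 = -1, a_1 = -6/5, a_2 = -3, so
  g(x) = -3*x^2 - 6*x/5 - 1.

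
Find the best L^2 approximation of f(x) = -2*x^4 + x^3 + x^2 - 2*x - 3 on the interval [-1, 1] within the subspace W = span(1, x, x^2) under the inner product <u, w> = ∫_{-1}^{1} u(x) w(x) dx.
g(x) = -5*x^2/7 - 7*x/5 - 99/35

The best approximation g ∈ W is the orthogonal projection of f onto W. Writing g = a_0 + a_1 x + a_2 x^2, the coefficients solve the normal equations G · a = b where
  G_{ij} = <φ_i, φ_j> and b_i = <f, φ_i>, with φ_0 = 1, φ_1 = x, φ_2 = x^2.
G =
  [2, 0, 2/3]
  [0, 2/3, 0]
  [2/3, 0, 2/5],
b = (-92/15, -14/15, -76/35).
Solving gives a_0 = -99/35, a_1 = -7/5, a_2 = -5/7, so
  g(x) = -5*x^2/7 - 7*x/5 - 99/35.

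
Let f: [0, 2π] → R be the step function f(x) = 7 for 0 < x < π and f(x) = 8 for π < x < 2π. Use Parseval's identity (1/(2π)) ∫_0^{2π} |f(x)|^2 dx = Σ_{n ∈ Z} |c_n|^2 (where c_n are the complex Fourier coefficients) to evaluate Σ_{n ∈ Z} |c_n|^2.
Σ |c_n|^2 = 113/2

Parseval equates the L^2 energy of f (normalised by 1/(2π)) with the ℓ^2 sum of its Fourier coefficients: (1/(2π)) ∫_0^{2π} |f|^2 = Σ |c_n|^2.
Compute the left side: (1/(2π)) [∫_0^π 7^2 dx + ∫_π^{2π} 8^2 dx] = (1/(2π)) · (49π + 64π) = (49 + 64)/2 = 113/2.
So Σ_{n ∈ Z} |c_n|^2 = 113/2.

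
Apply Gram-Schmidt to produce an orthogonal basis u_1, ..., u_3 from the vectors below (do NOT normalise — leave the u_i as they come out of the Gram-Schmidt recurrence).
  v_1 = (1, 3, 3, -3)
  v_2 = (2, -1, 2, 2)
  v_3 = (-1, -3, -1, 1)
Orthogonal basis:
  u_1 = (1, 3, 3, -3)
  u_2 = (57/28, -25/28, 59/28, 53/28)
  u_3 = (-60/121, -152/121, 78/121, -94/121)

Apply the Gram-Schmidt recurrence
  u_1 = v_1
  u_i = v_i − Σ_{j<i} ((v_i · u_j) / (u_j · u_j)) · u_j.

Step by step this gives:
  u_1 = (1, 3, 3, -3)
  u_2 = (57/28, -25/28, 59/28, 53/28)
  u_3 = (-60/121, -152/121, 78/121, -94/121)

Orthogonality check:
  u_2 · u_1 = 0 (should be 0)
  u_3 · u_1 = 0 (should be 0)
  u_3 · u_2 = 0 (should be 0)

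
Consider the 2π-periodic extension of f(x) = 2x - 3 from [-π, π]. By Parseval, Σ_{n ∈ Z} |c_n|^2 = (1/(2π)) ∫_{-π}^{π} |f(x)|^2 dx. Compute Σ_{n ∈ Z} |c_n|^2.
Σ |c_n|^2 = 4π^2/3 + 9

Expand and integrate term by term over [-π, π]:
  ∫ (2x)^2 dx = 4·(2π^3/3); ∫ 2·2·(-3)·x dx = 0 (odd integrand); ∫ (-3)^2 dx = 9·2π.
So (1/(2π)) ∫_{-π}^{π} (2x - 3)^2 dx = 4π^2/3 + 9 = 4π^2/3 + 9.
Parseval ⇒ Σ |c_n|^2 = 4π^2/3 + 9.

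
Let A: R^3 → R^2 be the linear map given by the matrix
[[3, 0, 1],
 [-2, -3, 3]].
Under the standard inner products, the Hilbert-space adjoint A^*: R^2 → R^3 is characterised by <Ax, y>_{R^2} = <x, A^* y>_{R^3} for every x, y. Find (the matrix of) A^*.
A^* = A^T =
[[3, -2],
 [0, -3],
 [1, 3]]

For real matrices with standard dot products, the defining identity <Ax, y> = <x, A^* y> gives (Ax)^T y = x^T (A^*) y, i.e. x^T A^T y = x^T (A^*) y. Since this holds for all x, y, we must have A^* = A^T. Therefore
A^* =
[[3, -2],
 [0, -3],
 [1, 3]].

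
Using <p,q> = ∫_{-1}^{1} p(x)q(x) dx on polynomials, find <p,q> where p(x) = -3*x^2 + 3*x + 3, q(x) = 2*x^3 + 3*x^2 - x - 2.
<p,q> = -26/5

Expand the product: p(x)·q(x) = -6*x^5 - 3*x^4 + 18*x^3 + 12*x^2 - 9*x - 6.
∫_{-1}^{1} of each monomial x^k gives [2/(k+1) if k even, 0 if k odd]. Integrating term-by-term (or equivalently evaluating the antiderivative F(x) = -x^6 - 3*x^5/5 + 9*x^4/2 + 4*x^3 - 9*x^2/2 - 6*x at the endpoints):
  F(1) − F(−1) = -18/5 − (8/5) = -26/5.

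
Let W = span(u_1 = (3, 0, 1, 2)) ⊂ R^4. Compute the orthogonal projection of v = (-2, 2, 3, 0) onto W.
proj_W(v) = (-9/14, 0, -3/14, -3/7)

Set up U = [u_1 | ... | u_1] ∈ R^(4×1). The projector onto W = col(U) is P = U (U^T U)^(-1) U^T.
Compute U^T U =
  [14],
and U^T v = (-3).
Solve U^T U · c = U^T v for the coefficients: c = (-3/14). The projection is proj_W(v) = U c.
Check: (v - proj_W(v)) · u_1 = 0  (should be 0).
Result: proj_W(v) = (-9/14, 0, -3/14, -3/7).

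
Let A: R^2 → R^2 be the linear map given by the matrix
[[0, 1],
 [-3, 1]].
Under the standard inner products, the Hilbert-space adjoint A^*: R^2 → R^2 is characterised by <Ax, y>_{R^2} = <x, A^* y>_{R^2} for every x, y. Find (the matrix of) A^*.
A^* = A^T =
[[0, -3],
 [1, 1]]

For real matrices with standard dot products, the defining identity <Ax, y> = <x, A^* y> gives (Ax)^T y = x^T (A^*) y, i.e. x^T A^T y = x^T (A^*) y. Since this holds for all x, y, we must have A^* = A^T. Therefore
A^* =
[[0, -3],
 [1, 1]].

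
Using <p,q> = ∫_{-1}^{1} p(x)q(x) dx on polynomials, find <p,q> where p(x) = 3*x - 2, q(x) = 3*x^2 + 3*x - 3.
<p,q> = 14

Expand the product: p(x)·q(x) = 9*x^3 + 3*x^2 - 15*x + 6.
∫_{-1}^{1} of each monomial x^k gives [2/(k+1) if k even, 0 if k odd]. Integrating term-by-term (or equivalently evaluating the antiderivative F(x) = 9*x^4/4 + x^3 - 15*x^2/2 + 6*x at the endpoints):
  F(1) − F(−1) = 7/4 − (-49/4) = 14.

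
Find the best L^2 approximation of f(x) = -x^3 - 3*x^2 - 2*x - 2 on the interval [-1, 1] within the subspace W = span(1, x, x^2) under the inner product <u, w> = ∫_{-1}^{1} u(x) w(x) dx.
g(x) = -3*x^2 - 13*x/5 - 2

The best approximation g ∈ W is the orthogonal projection of f onto W. Writing g = a_0 + a_1 x + a_2 x^2, the coefficients solve the normal equations G · a = b where
  G_{ij} = <φ_i, φ_j> and b_i = <f, φ_i>, with φ_0 = 1, φ_1 = x, φ_2 = x^2.
G =
  [2, 0, 2/3]
  [0, 2/3, 0]
  [2/3, 0, 2/5],
b = (-6, -26/15, -38/15).
Solving gives a_0 = -2, a_1 = -13/5, a_2 = -3, so
  g(x) = -3*x^2 - 13*x/5 - 2.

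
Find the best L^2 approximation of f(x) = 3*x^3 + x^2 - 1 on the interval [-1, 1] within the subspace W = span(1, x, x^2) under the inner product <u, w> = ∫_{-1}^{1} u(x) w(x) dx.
g(x) = x^2 + 9*x/5 - 1

The best approximation g ∈ W is the orthogonal projection of f onto W. Writing g = a_0 + a_1 x + a_2 x^2, the coefficients solve the normal equations G · a = b where
  G_{ij} = <φ_i, φ_j> and b_i = <f, φ_i>, with φ_0 = 1, φ_1 = x, φ_2 = x^2.
G =
  [2, 0, 2/3]
  [0, 2/3, 0]
  [2/3, 0, 2/5],
b = (-4/3, 6/5, -4/15).
Solving gives a_0 = -1, a_1 = 9/5, a_2 = 1, so
  g(x) = x^2 + 9*x/5 - 1.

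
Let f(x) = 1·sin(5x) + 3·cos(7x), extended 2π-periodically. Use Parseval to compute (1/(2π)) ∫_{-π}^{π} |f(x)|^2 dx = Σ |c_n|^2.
Σ |c_n|^2 = 5

Expand |f|^2 and use orthogonality of {sin(nx), cos(mx)} on [-π, π]:
  ∫_{-π}^{π} sin(nx)^2 dx = π, ∫ cos(mx)^2 dx = π, and cross terms integrate to 0.
So ∫_{-π}^{π} f(x)^2 dx = 1^2 · π + 3^2 · π = (1 + 9)π.
Divide by 2π: (1 + 9)/2 = 5.
By Parseval, this equals Σ |c_n|^2.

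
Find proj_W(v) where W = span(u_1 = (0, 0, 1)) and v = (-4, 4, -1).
proj_W(v) = (0, 0, -1)

Set up U = [u_1 | ... | u_1] ∈ R^(3×1). The projector onto W = col(U) is P = U (U^T U)^(-1) U^T.
Compute U^T U =
  [1],
and U^T v = (-1).
Solve U^T U · c = U^T v for the coefficients: c = (-1). The projection is proj_W(v) = U c.
Check: (v - proj_W(v)) · u_1 = 0  (should be 0).
Result: proj_W(v) = (0, 0, -1).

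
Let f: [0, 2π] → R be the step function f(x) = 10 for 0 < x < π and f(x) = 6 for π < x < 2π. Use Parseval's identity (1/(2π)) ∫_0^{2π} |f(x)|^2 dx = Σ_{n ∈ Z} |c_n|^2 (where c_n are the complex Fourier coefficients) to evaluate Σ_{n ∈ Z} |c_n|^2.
Σ |c_n|^2 = 68

Parseval equates the L^2 energy of f (normalised by 1/(2π)) with the ℓ^2 sum of its Fourier coefficients: (1/(2π)) ∫_0^{2π} |f|^2 = Σ |c_n|^2.
Compute the left side: (1/(2π)) [∫_0^π 10^2 dx + ∫_π^{2π} 6^2 dx] = (1/(2π)) · (100π + 36π) = (100 + 36)/2 = 68.
So Σ_{n ∈ Z} |c_n|^2 = 68.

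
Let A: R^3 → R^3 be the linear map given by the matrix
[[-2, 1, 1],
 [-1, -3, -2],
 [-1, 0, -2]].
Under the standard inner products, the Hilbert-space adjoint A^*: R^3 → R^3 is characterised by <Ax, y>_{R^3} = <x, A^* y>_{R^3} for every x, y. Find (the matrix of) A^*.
A^* = A^T =
[[-2, -1, -1],
 [1, -3, 0],
 [1, -2, -2]]

For real matrices with standard dot products, the defining identity <Ax, y> = <x, A^* y> gives (Ax)^T y = x^T (A^*) y, i.e. x^T A^T y = x^T (A^*) y. Since this holds for all x, y, we must have A^* = A^T. Therefore
A^* =
[[-2, -1, -1],
 [1, -3, 0],
 [1, -2, -2]].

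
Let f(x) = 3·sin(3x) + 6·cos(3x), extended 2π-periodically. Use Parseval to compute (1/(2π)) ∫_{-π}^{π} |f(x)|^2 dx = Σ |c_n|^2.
Σ |c_n|^2 = 45/2

Expand |f|^2 and use orthogonality of {sin(nx), cos(mx)} on [-π, π]:
  ∫_{-π}^{π} sin(nx)^2 dx = π, ∫ cos(mx)^2 dx = π, and cross terms integrate to 0.
So ∫_{-π}^{π} f(x)^2 dx = 3^2 · π + 6^2 · π = (9 + 36)π.
Divide by 2π: (9 + 36)/2 = 45/2.
By Parseval, this equals Σ |c_n|^2.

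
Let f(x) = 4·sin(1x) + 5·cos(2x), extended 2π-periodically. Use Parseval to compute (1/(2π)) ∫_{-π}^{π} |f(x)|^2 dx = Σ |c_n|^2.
Σ |c_n|^2 = 41/2

Expand |f|^2 and use orthogonality of {sin(nx), cos(mx)} on [-π, π]:
  ∫_{-π}^{π} sin(nx)^2 dx = π, ∫ cos(mx)^2 dx = π, and cross terms integrate to 0.
So ∫_{-π}^{π} f(x)^2 dx = 4^2 · π + 5^2 · π = (16 + 25)π.
Divide by 2π: (16 + 25)/2 = 41/2.
By Parseval, this equals Σ |c_n|^2.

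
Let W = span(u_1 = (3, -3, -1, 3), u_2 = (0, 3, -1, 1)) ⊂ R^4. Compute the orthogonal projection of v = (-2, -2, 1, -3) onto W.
proj_W(v) = (-480/283, -510/283, 490/283, -810/283)

Set up U = [u_1 | ... | u_2] ∈ R^(4×2). The projector onto W = col(U) is P = U (U^T U)^(-1) U^T.
Compute U^T U =
  [28, -5]
  [-5, 11],
and U^T v = (-10, -10).
Solve U^T U · c = U^T v for the coefficients: c = (-160/283, -330/283). The projection is proj_W(v) = U c.
Check: (v - proj_W(v)) · u_1 = 0  (should be 0).
Check: (v - proj_W(v)) · u_2 = 0  (should be 0).
Result: proj_W(v) = (-480/283, -510/283, 490/283, -810/283).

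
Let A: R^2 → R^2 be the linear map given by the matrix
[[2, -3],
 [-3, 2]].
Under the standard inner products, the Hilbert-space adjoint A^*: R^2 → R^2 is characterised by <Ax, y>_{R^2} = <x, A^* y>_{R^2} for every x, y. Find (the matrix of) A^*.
A^* = A^T =
[[2, -3],
 [-3, 2]]

For real matrices with standard dot products, the defining identity <Ax, y> = <x, A^* y> gives (Ax)^T y = x^T (A^*) y, i.e. x^T A^T y = x^T (A^*) y. Since this holds for all x, y, we must have A^* = A^T. Therefore
A^* =
[[2, -3],
 [-3, 2]].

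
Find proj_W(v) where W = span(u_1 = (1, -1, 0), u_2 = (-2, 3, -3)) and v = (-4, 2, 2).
proj_W(v) = (-64/19, 50/19, 42/19)

Set up U = [u_1 | ... | u_2] ∈ R^(3×2). The projector onto W = col(U) is P = U (U^T U)^(-1) U^T.
Compute U^T U =
  [2, -5]
  [-5, 22],
and U^T v = (-6, 8).
Solve U^T U · c = U^T v for the coefficients: c = (-92/19, -14/19). The projection is proj_W(v) = U c.
Check: (v - proj_W(v)) · u_1 = 0  (should be 0).
Check: (v - proj_W(v)) · u_2 = 0  (should be 0).
Result: proj_W(v) = (-64/19, 50/19, 42/19).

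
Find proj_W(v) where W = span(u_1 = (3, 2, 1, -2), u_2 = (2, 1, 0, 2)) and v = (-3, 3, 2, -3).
proj_W(v) = (-121/146, -10/73, 81/146, -263/73)

Set up U = [u_1 | ... | u_2] ∈ R^(4×2). The projector onto W = col(U) is P = U (U^T U)^(-1) U^T.
Compute U^T U =
  [18, 4]
  [4, 9],
and U^T v = (5, -9).
Solve U^T U · c = U^T v for the coefficients: c = (81/146, -91/73). The projection is proj_W(v) = U c.
Check: (v - proj_W(v)) · u_1 = 0  (should be 0).
Check: (v - proj_W(v)) · u_2 = 0  (should be 0).
Result: proj_W(v) = (-121/146, -10/73, 81/146, -263/73).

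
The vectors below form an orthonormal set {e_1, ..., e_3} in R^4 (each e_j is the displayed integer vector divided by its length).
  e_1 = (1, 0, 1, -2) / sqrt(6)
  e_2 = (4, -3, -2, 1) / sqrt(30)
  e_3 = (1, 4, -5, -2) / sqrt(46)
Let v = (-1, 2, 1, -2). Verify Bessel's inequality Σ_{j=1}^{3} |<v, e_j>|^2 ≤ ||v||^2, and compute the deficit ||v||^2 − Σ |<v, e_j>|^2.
Σ |<v, e_j>|^2 = 1148/115; ||v||^2 = 10; deficit = 2/115

Write each e_j = u_j / sqrt(<u_j, u_j>) where u_j is the displayed integer vector. Then <v, e_j> = <v, u_j> / sqrt(<u_j, u_j>), so |<v, e_j>|^2 = <v, u_j>^2 / <u_j, u_j>.
Coefficients: <v, e_1> = 4/sqrt(6), <v, e_2> = -14/sqrt(30), <v, e_3> = 6/sqrt(46).
Square and sum: Σ |<v, e_j>|^2 = 1148/115.
Compute ||v||^2 = v·v = 10.
Deficit = 10 − 1148/115 = 2/115 ≥ 0, confirming Bessel's inequality. (The deficit equals ||v − Σ <v,e_j> e_j||^2, the squared distance from v to span{e_j}.)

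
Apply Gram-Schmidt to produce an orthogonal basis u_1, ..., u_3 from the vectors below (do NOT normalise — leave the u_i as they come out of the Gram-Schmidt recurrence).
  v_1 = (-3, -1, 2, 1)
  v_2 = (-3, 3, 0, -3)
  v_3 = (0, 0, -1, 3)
Orthogonal basis:
  u_1 = (-3, -1, 2, 1)
  u_2 = (-12/5, 16/5, -2/5, -16/5)
  u_3 = (-7/11, 13/11, -14/11, 20/11)

Apply the Gram-Schmidt recurrence
  u_1 = v_1
  u_i = v_i − Σ_{j<i} ((v_i · u_j) / (u_j · u_j)) · u_j.

Step by step this gives:
  u_1 = (-3, -1, 2, 1)
  u_2 = (-12/5, 16/5, -2/5, -16/5)
  u_3 = (-7/11, 13/11, -14/11, 20/11)

Orthogonality check:
  u_2 · u_1 = 0 (should be 0)
  u_3 · u_1 = 0 (should be 0)
  u_3 · u_2 = 0 (should be 0)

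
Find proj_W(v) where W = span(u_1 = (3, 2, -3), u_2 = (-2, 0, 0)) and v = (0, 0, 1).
proj_W(v) = (0, -6/13, 9/13)

Set up U = [u_1 | ... | u_2] ∈ R^(3×2). The projector onto W = col(U) is P = U (U^T U)^(-1) U^T.
Compute U^T U =
  [22, -6]
  [-6, 4],
and U^T v = (-3, 0).
Solve U^T U · c = U^T v for the coefficients: c = (-3/13, -9/26). The projection is proj_W(v) = U c.
Check: (v - proj_W(v)) · u_1 = 0  (should be 0).
Check: (v - proj_W(v)) · u_2 = 0  (should be 0).
Result: proj_W(v) = (0, -6/13, 9/13).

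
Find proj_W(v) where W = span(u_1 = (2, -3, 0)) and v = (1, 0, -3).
proj_W(v) = (4/13, -6/13, 0)

Set up U = [u_1 | ... | u_1] ∈ R^(3×1). The projector onto W = col(U) is P = U (U^T U)^(-1) U^T.
Compute U^T U =
  [13],
and U^T v = (2).
Solve U^T U · c = U^T v for the coefficients: c = (2/13). The projection is proj_W(v) = U c.
Check: (v - proj_W(v)) · u_1 = 0  (should be 0).
Result: proj_W(v) = (4/13, -6/13, 0).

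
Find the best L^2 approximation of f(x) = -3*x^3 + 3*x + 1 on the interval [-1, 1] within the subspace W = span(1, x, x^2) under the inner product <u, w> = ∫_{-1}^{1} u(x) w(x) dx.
g(x) = 6*x/5 + 1

The best approximation g ∈ W is the orthogonal projection of f onto W. Writing g = a_0 + a_1 x + a_2 x^2, the coefficients solve the normal equations G · a = b where
  G_{ij} = <φ_i, φ_j> and b_i = <f, φ_i>, with φ_0 = 1, φ_1 = x, φ_2 = x^2.
G =
  [2, 0, 2/3]
  [0, 2/3, 0]
  [2/3, 0, 2/5],
b = (2, 4/5, 2/3).
Solving gives a_0 = 1, a_1 = 6/5, a_2 = 0, so
  g(x) = 6*x/5 + 1.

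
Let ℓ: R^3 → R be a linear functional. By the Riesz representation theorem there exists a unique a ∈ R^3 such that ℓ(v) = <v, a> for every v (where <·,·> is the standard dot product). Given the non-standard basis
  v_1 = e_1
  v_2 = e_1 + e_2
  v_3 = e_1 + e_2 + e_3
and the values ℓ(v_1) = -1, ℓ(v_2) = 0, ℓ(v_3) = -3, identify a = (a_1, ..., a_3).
a = (-1, 1, -3)

Write a = (a_1, ..., a_3) in the standard basis. For each basis vector v_i, ℓ(v_i) = <v_i, a> is a linear equation in the a_j's. Collect the n equations into a matrix system V a = ℓ, where row i of V is v_i (expressed in the standard basis). Since V is invertible (lower-triangular with 1s on the diagonal, up to permutation), solve by back-substitution:
  V =
[[1, 0, 0],
 [1, 1, 0],
 [1, 1, 1]]
  V a = (-1, 0, -3)
Solving gives a = (-1, 1, -3).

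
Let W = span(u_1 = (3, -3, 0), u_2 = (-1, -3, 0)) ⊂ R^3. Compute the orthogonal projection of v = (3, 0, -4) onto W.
proj_W(v) = (3, 0, 0)

Set up U = [u_1 | ... | u_2] ∈ R^(3×2). The projector onto W = col(U) is P = U (U^T U)^(-1) U^T.
Compute U^T U =
  [18, 6]
  [6, 10],
and U^T v = (9, -3).
Solve U^T U · c = U^T v for the coefficients: c = (3/4, -3/4). The projection is proj_W(v) = U c.
Check: (v - proj_W(v)) · u_1 = 0  (should be 0).
Check: (v - proj_W(v)) · u_2 = 0  (should be 0).
Result: proj_W(v) = (3, 0, 0).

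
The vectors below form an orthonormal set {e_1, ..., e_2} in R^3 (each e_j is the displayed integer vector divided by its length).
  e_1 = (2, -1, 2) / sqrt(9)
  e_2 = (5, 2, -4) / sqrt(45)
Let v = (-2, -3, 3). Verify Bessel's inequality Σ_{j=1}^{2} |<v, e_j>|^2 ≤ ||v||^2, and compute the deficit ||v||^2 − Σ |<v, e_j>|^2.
Σ |<v, e_j>|^2 = 101/5; ||v||^2 = 22; deficit = 9/5

Write each e_j = u_j / sqrt(<u_j, u_j>) where u_j is the displayed integer vector. Then <v, e_j> = <v, u_j> / sqrt(<u_j, u_j>), so |<v, e_j>|^2 = <v, u_j>^2 / <u_j, u_j>.
Coefficients: <v, e_1> = 5/sqrt(9), <v, e_2> = -28/sqrt(45).
Square and sum: Σ |<v, e_j>|^2 = 101/5.
Compute ||v||^2 = v·v = 22.
Deficit = 22 − 101/5 = 9/5 ≥ 0, confirming Bessel's inequality. (The deficit equals ||v − Σ <v,e_j> e_j||^2, the squared distance from v to span{e_j}.)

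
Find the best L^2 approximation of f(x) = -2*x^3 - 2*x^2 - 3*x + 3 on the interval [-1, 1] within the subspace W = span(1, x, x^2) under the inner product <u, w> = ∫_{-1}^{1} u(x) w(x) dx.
g(x) = -2*x^2 - 21*x/5 + 3

The best approximation g ∈ W is the orthogonal projection of f onto W. Writing g = a_0 + a_1 x + a_2 x^2, the coefficients solve the normal equations G · a = b where
  G_{ij} = <φ_i, φ_j> and b_i = <f, φ_i>, with φ_0 = 1, φ_1 = x, φ_2 = x^2.
G =
  [2, 0, 2/3]
  [0, 2/3, 0]
  [2/3, 0, 2/5],
b = (14/3, -14/5, 6/5).
Solving gives a_0 = 3, a_1 = -21/5, a_2 = -2, so
  g(x) = -2*x^2 - 21*x/5 + 3.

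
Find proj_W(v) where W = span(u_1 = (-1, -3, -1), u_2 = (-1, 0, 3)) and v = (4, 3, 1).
proj_W(v) = (181/106, 213/53, 25/106)

Set up U = [u_1 | ... | u_2] ∈ R^(3×2). The projector onto W = col(U) is P = U (U^T U)^(-1) U^T.
Compute U^T U =
  [11, -2]
  [-2, 10],
and U^T v = (-14, -1).
Solve U^T U · c = U^T v for the coefficients: c = (-71/53, -39/106). The projection is proj_W(v) = U c.
Check: (v - proj_W(v)) · u_1 = 0  (should be 0).
Check: (v - proj_W(v)) · u_2 = 0  (should be 0).
Result: proj_W(v) = (181/106, 213/53, 25/106).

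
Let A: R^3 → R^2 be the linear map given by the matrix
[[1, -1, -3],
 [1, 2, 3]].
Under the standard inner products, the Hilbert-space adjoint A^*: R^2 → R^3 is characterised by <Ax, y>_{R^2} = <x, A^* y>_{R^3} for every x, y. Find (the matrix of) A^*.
A^* = A^T =
[[1, 1],
 [-1, 2],
 [-3, 3]]

For real matrices with standard dot products, the defining identity <Ax, y> = <x, A^* y> gives (Ax)^T y = x^T (A^*) y, i.e. x^T A^T y = x^T (A^*) y. Since this holds for all x, y, we must have A^* = A^T. Therefore
A^* =
[[1, 1],
 [-1, 2],
 [-3, 3]].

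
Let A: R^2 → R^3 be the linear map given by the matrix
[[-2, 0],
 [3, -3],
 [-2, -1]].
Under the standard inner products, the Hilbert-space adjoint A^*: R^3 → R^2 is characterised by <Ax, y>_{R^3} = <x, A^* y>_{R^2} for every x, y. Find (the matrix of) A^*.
A^* = A^T =
[[-2, 3, -2],
 [0, -3, -1]]

For real matrices with standard dot products, the defining identity <Ax, y> = <x, A^* y> gives (Ax)^T y = x^T (A^*) y, i.e. x^T A^T y = x^T (A^*) y. Since this holds for all x, y, we must have A^* = A^T. Therefore
A^* =
[[-2, 3, -2],
 [0, -3, -1]].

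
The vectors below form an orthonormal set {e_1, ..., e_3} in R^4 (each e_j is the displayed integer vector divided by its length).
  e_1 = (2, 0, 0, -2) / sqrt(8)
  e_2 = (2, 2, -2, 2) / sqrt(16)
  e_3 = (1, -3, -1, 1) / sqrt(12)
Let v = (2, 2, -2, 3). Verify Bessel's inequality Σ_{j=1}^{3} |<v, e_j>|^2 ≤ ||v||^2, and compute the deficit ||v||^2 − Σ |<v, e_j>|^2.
Σ |<v, e_j>|^2 = 125/6; ||v||^2 = 21; deficit = 1/6

Write each e_j = u_j / sqrt(<u_j, u_j>) where u_j is the displayed integer vector. Then <v, e_j> = <v, u_j> / sqrt(<u_j, u_j>), so |<v, e_j>|^2 = <v, u_j>^2 / <u_j, u_j>.
Coefficients: <v, e_1> = -2/sqrt(8), <v, e_2> = 18/sqrt(16), <v, e_3> = 1/sqrt(12).
Square and sum: Σ |<v, e_j>|^2 = 125/6.
Compute ||v||^2 = v·v = 21.
Deficit = 21 − 125/6 = 1/6 ≥ 0, confirming Bessel's inequality. (The deficit equals ||v − Σ <v,e_j> e_j||^2, the squared distance from v to span{e_j}.)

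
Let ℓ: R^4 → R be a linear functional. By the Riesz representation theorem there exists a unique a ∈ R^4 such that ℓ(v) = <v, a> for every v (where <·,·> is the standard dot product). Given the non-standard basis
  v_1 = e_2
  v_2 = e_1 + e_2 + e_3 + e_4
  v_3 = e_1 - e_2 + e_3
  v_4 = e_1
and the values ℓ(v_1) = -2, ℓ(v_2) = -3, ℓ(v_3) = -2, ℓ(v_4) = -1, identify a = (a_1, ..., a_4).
a = (-1, -2, -3, 3)

Write a = (a_1, ..., a_4) in the standard basis. For each basis vector v_i, ℓ(v_i) = <v_i, a> is a linear equation in the a_j's. Collect the n equations into a matrix system V a = ℓ, where row i of V is v_i (expressed in the standard basis). Since V is invertible (lower-triangular with 1s on the diagonal, up to permutation), solve by back-substitution:
  V =
[[0, 1, 0, 0],
 [1, 1, 1, 1],
 [1, -1, 1, 0],
 [1, 0, 0, 0]]
  V a = (-2, -3, -2, -1)
Solving gives a = (-1, -2, -3, 3).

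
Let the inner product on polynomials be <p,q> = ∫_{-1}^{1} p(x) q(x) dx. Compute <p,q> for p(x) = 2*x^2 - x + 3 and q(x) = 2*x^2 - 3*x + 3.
<p,q> = 148/5

Expand the product: p(x)·q(x) = 4*x^4 - 8*x^3 + 15*x^2 - 12*x + 9.
∫_{-1}^{1} of each monomial x^k gives [2/(k+1) if k even, 0 if k odd]. Integrating term-by-term (or equivalently evaluating the antiderivative F(x) = 4*x^5/5 - 2*x^4 + 5*x^3 - 6*x^2 + 9*x at the endpoints):
  F(1) − F(−1) = 34/5 − (-114/5) = 148/5.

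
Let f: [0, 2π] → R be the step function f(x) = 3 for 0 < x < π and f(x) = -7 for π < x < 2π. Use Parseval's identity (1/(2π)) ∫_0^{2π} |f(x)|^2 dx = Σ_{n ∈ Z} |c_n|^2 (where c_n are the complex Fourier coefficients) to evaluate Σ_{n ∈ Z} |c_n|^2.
Σ |c_n|^2 = 29

Parseval equates the L^2 energy of f (normalised by 1/(2π)) with the ℓ^2 sum of its Fourier coefficients: (1/(2π)) ∫_0^{2π} |f|^2 = Σ |c_n|^2.
Compute the left side: (1/(2π)) [∫_0^π 3^2 dx + ∫_π^{2π} (-7)^2 dx] = (1/(2π)) · (9π + 49π) = (9 + 49)/2 = 29.
So Σ_{n ∈ Z} |c_n|^2 = 29.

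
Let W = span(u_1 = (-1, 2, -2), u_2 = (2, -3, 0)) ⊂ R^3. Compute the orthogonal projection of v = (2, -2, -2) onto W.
proj_W(v) = (94/53, -114/53, -108/53)

Set up U = [u_1 | ... | u_2] ∈ R^(3×2). The projector onto W = col(U) is P = U (U^T U)^(-1) U^T.
Compute U^T U =
  [9, -8]
  [-8, 13],
and U^T v = (-2, 10).
Solve U^T U · c = U^T v for the coefficients: c = (54/53, 74/53). The projection is proj_W(v) = U c.
Check: (v - proj_W(v)) · u_1 = 0  (should be 0).
Check: (v - proj_W(v)) · u_2 = 0  (should be 0).
Result: proj_W(v) = (94/53, -114/53, -108/53).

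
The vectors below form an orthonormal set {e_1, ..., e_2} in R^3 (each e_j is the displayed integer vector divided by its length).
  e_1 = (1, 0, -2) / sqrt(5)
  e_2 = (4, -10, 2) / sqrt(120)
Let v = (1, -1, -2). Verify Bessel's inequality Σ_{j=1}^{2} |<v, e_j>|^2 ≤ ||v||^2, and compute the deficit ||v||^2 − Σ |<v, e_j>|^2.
Σ |<v, e_j>|^2 = 35/6; ||v||^2 = 6; deficit = 1/6

Write each e_j = u_j / sqrt(<u_j, u_j>) where u_j is the displayed integer vector. Then <v, e_j> = <v, u_j> / sqrt(<u_j, u_j>), so |<v, e_j>|^2 = <v, u_j>^2 / <u_j, u_j>.
Coefficients: <v, e_1> = 5/sqrt(5), <v, e_2> = 10/sqrt(120).
Square and sum: Σ |<v, e_j>|^2 = 35/6.
Compute ||v||^2 = v·v = 6.
Deficit = 6 − 35/6 = 1/6 ≥ 0, confirming Bessel's inequality. (The deficit equals ||v − Σ <v,e_j> e_j||^2, the squared distance from v to span{e_j}.)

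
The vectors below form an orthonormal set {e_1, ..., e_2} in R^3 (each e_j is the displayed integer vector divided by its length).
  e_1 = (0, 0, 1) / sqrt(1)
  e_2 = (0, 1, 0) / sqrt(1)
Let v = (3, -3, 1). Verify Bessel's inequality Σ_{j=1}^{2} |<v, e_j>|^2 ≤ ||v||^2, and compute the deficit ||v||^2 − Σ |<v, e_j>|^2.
Σ |<v, e_j>|^2 = 10; ||v||^2 = 19; deficit = 9

Write each e_j = u_j / sqrt(<u_j, u_j>) where u_j is the displayed integer vector. Then <v, e_j> = <v, u_j> / sqrt(<u_j, u_j>), so |<v, e_j>|^2 = <v, u_j>^2 / <u_j, u_j>.
Coefficients: <v, e_1> = 1/sqrt(1), <v, e_2> = -3/sqrt(1).
Square and sum: Σ |<v, e_j>|^2 = 10.
Compute ||v||^2 = v·v = 19.
Deficit = 19 − 10 = 9 ≥ 0, confirming Bessel's inequality. (The deficit equals ||v − Σ <v,e_j> e_j||^2, the squared distance from v to span{e_j}.)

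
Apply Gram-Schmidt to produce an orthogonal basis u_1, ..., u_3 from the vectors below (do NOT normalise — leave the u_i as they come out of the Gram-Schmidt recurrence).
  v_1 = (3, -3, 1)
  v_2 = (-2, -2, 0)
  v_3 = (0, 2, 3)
Orthogonal basis:
  u_1 = (3, -3, 1)
  u_2 = (-2, -2, 0)
  u_3 = (-10/19, 10/19, 60/19)

Apply the Gram-Schmidt recurrence
  u_1 = v_1
  u_i = v_i − Σ_{j<i} ((v_i · u_j) / (u_j · u_j)) · u_j.

Step by step this gives:
  u_1 = (3, -3, 1)
  u_2 = (-2, -2, 0)
  u_3 = (-10/19, 10/19, 60/19)

Orthogonality check:
  u_2 · u_1 = 0 (should be 0)
  u_3 · u_1 = 0 (should be 0)
  u_3 · u_2 = 0 (should be 0)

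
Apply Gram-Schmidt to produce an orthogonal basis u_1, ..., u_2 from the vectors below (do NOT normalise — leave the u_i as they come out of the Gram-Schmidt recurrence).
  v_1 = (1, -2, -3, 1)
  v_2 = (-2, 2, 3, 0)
Orthogonal basis:
  u_1 = (1, -2, -3, 1)
  u_2 = (-1, 0, 0, 1)

Apply the Gram-Schmidt recurrence
  u_1 = v_1
  u_i = v_i − Σ_{j<i} ((v_i · u_j) / (u_j · u_j)) · u_j.

Step by step this gives:
  u_1 = (1, -2, -3, 1)
  u_2 = (-1, 0, 0, 1)

Orthogonality check:
  u_2 · u_1 = 0 (should be 0)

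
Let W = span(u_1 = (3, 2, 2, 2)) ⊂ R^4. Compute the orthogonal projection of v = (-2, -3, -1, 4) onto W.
proj_W(v) = (-6/7, -4/7, -4/7, -4/7)

Set up U = [u_1 | ... | u_1] ∈ R^(4×1). The projector onto W = col(U) is P = U (U^T U)^(-1) U^T.
Compute U^T U =
  [21],
and U^T v = (-6).
Solve U^T U · c = U^T v for the coefficients: c = (-2/7). The projection is proj_W(v) = U c.
Check: (v - proj_W(v)) · u_1 = 0  (should be 0).
Result: proj_W(v) = (-6/7, -4/7, -4/7, -4/7).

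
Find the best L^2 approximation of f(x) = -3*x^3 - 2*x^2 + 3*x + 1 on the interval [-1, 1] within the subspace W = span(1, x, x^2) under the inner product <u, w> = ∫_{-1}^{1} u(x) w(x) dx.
g(x) = -2*x^2 + 6*x/5 + 1

The best approximation g ∈ W is the orthogonal projection of f onto W. Writing g = a_0 + a_1 x + a_2 x^2, the coefficients solve the normal equations G · a = b where
  G_{ij} = <φ_i, φ_j> and b_i = <f, φ_i>, with φ_0 = 1, φ_1 = x, φ_2 = x^2.
G =
  [2, 0, 2/3]
  [0, 2/3, 0]
  [2/3, 0, 2/5],
b = (2/3, 4/5, -2/15).
Solving gives a_0 = 1, a_1 = 6/5, a_2 = -2, so
  g(x) = -2*x^2 + 6*x/5 + 1.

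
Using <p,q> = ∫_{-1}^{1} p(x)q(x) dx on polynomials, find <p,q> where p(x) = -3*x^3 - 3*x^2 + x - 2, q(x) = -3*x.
<p,q> = 8/5

Expand the product: p(x)·q(x) = 9*x^4 + 9*x^3 - 3*x^2 + 6*x.
∫_{-1}^{1} of each monomial x^k gives [2/(k+1) if k even, 0 if k odd]. Integrating term-by-term (or equivalently evaluating the antiderivative F(x) = 9*x^5/5 + 9*x^4/4 - x^3 + 3*x^2 at the endpoints):
  F(1) − F(−1) = 121/20 − (89/20) = 8/5.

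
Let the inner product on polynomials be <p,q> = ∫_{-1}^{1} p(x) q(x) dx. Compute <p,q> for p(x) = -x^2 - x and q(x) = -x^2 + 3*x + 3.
<p,q> = -18/5

Expand the product: p(x)·q(x) = x^4 - 2*x^3 - 6*x^2 - 3*x.
∫_{-1}^{1} of each monomial x^k gives [2/(k+1) if k even, 0 if k odd]. Integrating term-by-term (or equivalently evaluating the antiderivative F(x) = x^5/5 - x^4/2 - 2*x^3 - 3*x^2/2 at the endpoints):
  F(1) − F(−1) = -19/5 − (-1/5) = -18/5.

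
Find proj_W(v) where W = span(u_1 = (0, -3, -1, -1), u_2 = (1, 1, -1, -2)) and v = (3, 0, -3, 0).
proj_W(v) = (6/7, 3/77, -87/77, -153/77)

Set up U = [u_1 | ... | u_2] ∈ R^(4×2). The projector onto W = col(U) is P = U (U^T U)^(-1) U^T.
Compute U^T U =
  [11, 0]
  [0, 7],
and U^T v = (3, 6).
Solve U^T U · c = U^T v for the coefficients: c = (3/11, 6/7). The projection is proj_W(v) = U c.
Check: (v - proj_W(v)) · u_1 = 0  (should be 0).
Check: (v - proj_W(v)) · u_2 = 0  (should be 0).
Result: proj_W(v) = (6/7, 3/77, -87/77, -153/77).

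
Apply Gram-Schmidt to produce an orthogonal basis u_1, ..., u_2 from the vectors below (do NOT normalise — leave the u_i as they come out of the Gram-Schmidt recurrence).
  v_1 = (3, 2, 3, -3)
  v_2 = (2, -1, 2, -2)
Orthogonal basis:
  u_1 = (3, 2, 3, -3)
  u_2 = (14/31, -63/31, 14/31, -14/31)

Apply the Gram-Schmidt recurrence
  u_1 = v_1
  u_i = v_i − Σ_{j<i} ((v_i · u_j) / (u_j · u_j)) · u_j.

Step by step this gives:
  u_1 = (3, 2, 3, -3)
  u_2 = (14/31, -63/31, 14/31, -14/31)

Orthogonality check:
  u_2 · u_1 = 0 (should be 0)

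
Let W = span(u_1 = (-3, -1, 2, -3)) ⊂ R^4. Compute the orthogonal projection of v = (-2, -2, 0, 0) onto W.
proj_W(v) = (-24/23, -8/23, 16/23, -24/23)

Set up U = [u_1 | ... | u_1] ∈ R^(4×1). The projector onto W = col(U) is P = U (U^T U)^(-1) U^T.
Compute U^T U =
  [23],
and U^T v = (8).
Solve U^T U · c = U^T v for the coefficients: c = (8/23). The projection is proj_W(v) = U c.
Check: (v - proj_W(v)) · u_1 = 0  (should be 0).
Result: proj_W(v) = (-24/23, -8/23, 16/23, -24/23).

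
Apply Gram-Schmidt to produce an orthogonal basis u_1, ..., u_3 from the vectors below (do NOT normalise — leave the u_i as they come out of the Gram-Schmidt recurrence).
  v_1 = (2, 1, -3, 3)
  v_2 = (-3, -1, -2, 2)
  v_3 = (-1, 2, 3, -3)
Orthogonal basis:
  u_1 = (2, 1, -3, 3)
  u_2 = (-79/23, -28/23, -31/23, 31/23)
  u_3 = (-340/389, 884/389, 34/389, -34/389)

Apply the Gram-Schmidt recurrence
  u_1 = v_1
  u_i = v_i − Σ_{j<i} ((v_i · u_j) / (u_j · u_j)) · u_j.

Step by step this gives:
  u_1 = (2, 1, -3, 3)
  u_2 = (-79/23, -28/23, -31/23, 31/23)
  u_3 = (-340/389, 884/389, 34/389, -34/389)

Orthogonality check:
  u_2 · u_1 = 0 (should be 0)
  u_3 · u_1 = 0 (should be 0)
  u_3 · u_2 = 0 (should be 0)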